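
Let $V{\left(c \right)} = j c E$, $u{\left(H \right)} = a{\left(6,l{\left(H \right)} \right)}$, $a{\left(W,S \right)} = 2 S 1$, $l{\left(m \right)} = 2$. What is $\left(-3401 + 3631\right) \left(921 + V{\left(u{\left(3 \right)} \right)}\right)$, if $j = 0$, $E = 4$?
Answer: $211830$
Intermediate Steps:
$a{\left(W,S \right)} = 2 S$
$u{\left(H \right)} = 4$ ($u{\left(H \right)} = 2 \cdot 2 = 4$)
$V{\left(c \right)} = 0$ ($V{\left(c \right)} = 0 c 4 = 0 \cdot 4 = 0$)
$\left(-3401 + 3631\right) \left(921 + V{\left(u{\left(3 \right)} \right)}\right) = \left(-3401 + 3631\right) \left(921 + 0\right) = 230 \cdot 921 = 211830$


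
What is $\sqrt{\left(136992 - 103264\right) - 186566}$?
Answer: $3 i \sqrt{16982} \approx 390.94 i$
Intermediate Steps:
$\sqrt{\left(136992 - 103264\right) - 186566} = \sqrt{33728 - 186566} = \sqrt{-152838} = 3 i \sqrt{16982}$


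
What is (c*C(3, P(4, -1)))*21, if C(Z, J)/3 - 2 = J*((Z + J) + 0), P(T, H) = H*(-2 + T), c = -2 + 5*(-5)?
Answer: 0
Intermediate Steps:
c = -27 (c = -2 - 25 = -27)
C(Z, J) = 6 + 3*J*(J + Z) (C(Z, J) = 6 + 3*(J*((Z + J) + 0)) = 6 + 3*(J*((J + Z) + 0)) = 6 + 3*(J*(J + Z)) = 6 + 3*J*(J + Z))
(c*C(3, P(4, -1)))*21 = -27*(6 + 3*(-(-2 + 4))**2 + 3*(-(-2 + 4))*3)*21 = -27*(6 + 3*(-1*2)**2 + 3*(-1*2)*3)*21 = -27*(6 + 3*(-2)**2 + 3*(-2)*3)*21 = -27*(6 + 3*4 - 18)*21 = -27*(6 + 12 - 18)*21 = -27*0*21 = 0*21 = 0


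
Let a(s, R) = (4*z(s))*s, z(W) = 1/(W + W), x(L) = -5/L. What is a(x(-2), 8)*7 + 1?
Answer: 15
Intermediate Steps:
z(W) = 1/(2*W)
a(s, R) = 2 (a(s, R) = (4*(1/(2*s)))*s = (2/s)*s = 2)
a(x(-2), 8)*7 + 1 = 2*7 + 1 = 14 + 1 = 15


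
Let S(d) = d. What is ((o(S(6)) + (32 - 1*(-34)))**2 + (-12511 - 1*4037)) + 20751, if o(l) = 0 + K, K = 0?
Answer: 8559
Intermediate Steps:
o(l) = 0 (o(l) = 0 + 0 = 0)
((o(S(6)) + (32 - 1*(-34)))**2 + (-12511 - 1*4037)) + 20751 = ((0 + (32 - 1*(-34)))**2 + (-12511 - 1*4037)) + 20751 = ((0 + (32 + 34))**2 + (-12511 - 4037)) + 20751 = ((0 + 66)**2 - 16548) + 20751 = (66**2 - 16548) + 20751 = (4356 - 16548) + 20751 = -12192 + 20751 = 8559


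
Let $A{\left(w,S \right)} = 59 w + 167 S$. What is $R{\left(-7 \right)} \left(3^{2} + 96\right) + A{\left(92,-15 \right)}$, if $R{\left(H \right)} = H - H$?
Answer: $2923$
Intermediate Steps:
$R{\left(H \right)} = 0$
$R{\left(-7 \right)} \left(3^{2} + 96\right) + A{\left(92,-15 \right)} = 0 \left(3^{2} + 96\right) + \left(59 \cdot 92 + 167 \left(-15\right)\right) = 0 \left(9 + 96\right) + \left(5428 - 2505\right) = 0 \cdot 105 + 2923 = 0 + 2923 = 2923$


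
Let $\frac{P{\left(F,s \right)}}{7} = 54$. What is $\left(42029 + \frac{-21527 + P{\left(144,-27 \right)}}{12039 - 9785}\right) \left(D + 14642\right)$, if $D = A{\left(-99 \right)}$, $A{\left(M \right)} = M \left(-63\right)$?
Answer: $\frac{1977496378743}{2254} \approx 8.7733 \cdot 10^{8}$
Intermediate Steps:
$P{\left(F,s \right)} = 378$ ($P{\left(F,s \right)} = 7 \cdot 54 = 378$)
$A{\left(M \right)} = - 63 M$
$D = 6237$ ($D = \left(-63\right) \left(-99\right) = 6237$)
$\left(42029 + \frac{-21527 + P{\left(144,-27 \right)}}{12039 - 9785}\right) \left(D + 14642\right) = \left(42029 + \frac{-21527 + 378}{12039 - 9785}\right) \left(6237 + 14642\right) = \left(42029 - \frac{21149}{2254}\right) 20879 = \frac{94712217}{2254} \cdot 20879 = \frac{1977496378743}{2254}$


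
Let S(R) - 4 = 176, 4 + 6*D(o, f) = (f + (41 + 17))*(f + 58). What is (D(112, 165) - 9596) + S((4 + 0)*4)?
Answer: -2257/2 ≈ -1128.5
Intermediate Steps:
D(o, f) = -⅔ + (58 + f)²/6 (D(o, f) = -⅔ + ((f + (41 + 17))*(f + 58))/6 = -⅔ + ((f + 58)*(58 + f))/6 = -⅔ + ((58 + f)*(58 + f))/6 = -⅔ + (58 + f)²/6)
S(R) = 180 (S(R) = 4 + 176 = 180)
(D(112, 165) - 9596) + S((4 + 0)*4) = ((-⅔ + (58 + 165)²/6) - 9596) + 180 = ((-⅔ + (⅙)*223²) - 9596) + 180 = ((-⅔ + (⅙)*49729) - 9596) + 180 = ((-⅔ + 49729/6) - 9596) + 180 = (16575/2 - 9596) + 180 = -2617/2 + 180 = -2257/2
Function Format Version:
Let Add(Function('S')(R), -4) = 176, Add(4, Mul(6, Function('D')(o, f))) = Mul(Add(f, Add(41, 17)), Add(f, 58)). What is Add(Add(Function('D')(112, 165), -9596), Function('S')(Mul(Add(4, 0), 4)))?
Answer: Rational(-2257, 2) ≈ -1128.5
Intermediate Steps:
Function('D')(o, f) = Add(Rational(-2, 3), Mul(Rational(1, 6), Pow(Add(58, f), 2))) (Function('D')(o, f) = Add(Rational(-2, 3), Mul(Rational(1, 6), Mul(Add(f, Add(41, 17)), Add(f, 58)))) = Add(Rational(-2, 3), Mul(Rational(1, 6), Mul(Add(f, 58), Add(58, f)))) = Add(Rational(-2, 3), Mul(Rational(1, 6), Mul(Add(58, f), Add(58, f)))) = Add(Rational(-2, 3), Mul(Rational(1, 6), Pow(Add(58, f), 2))))
Function('S')(R) = 180 (Function('S')(R) = Add(4, 176) = 180)
Add(Add(Function('D')(112, 165), -9596), Function('S')(Mul(Add(4, 0), 4))) = Add(Add(Add(Rational(-2, 3), Mul(Rational(1, 6), Pow(Add(58, 165), 2))), -9596), 180) = Add(Add(Add(Rational(-2, 3), Mul(Rational(1, 6), Pow(223, 2))), -9596), 180) = Add(Add(Add(Rational(-2, 3), Mul(Rational(1, 6), 49729)), -9596), 180) = Add(Add(Add(Rational(-2, 3), Rational(49729, 6)), -9596), 180) = Add(Add(Rational(16575, 2), -9596), 180) = Add(Rational(-2617, 2), 180) = Rational(-2257, 2)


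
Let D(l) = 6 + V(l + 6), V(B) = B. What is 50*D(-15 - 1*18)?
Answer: -1050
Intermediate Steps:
D(l) = 12 + l (D(l) = 6 + (l + 6) = 6 + (6 + l) = 12 + l)
50*D(-15 - 1*18) = 50*(12 + (-15 - 1*18)) = 50*(12 + (-15 - 18)) = 50*(12 - 33) = 50*(-21) = -1050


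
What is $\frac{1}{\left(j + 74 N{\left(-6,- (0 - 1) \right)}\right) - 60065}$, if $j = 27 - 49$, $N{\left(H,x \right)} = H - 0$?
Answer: $- \frac{1}{60531} \approx -1.652 \cdot 10^{-5}$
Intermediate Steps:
$N{\left(H,x \right)} = H$ ($N{\left(H,x \right)} = H + 0 = H$)
$j = -22$
$\frac{1}{\left(j + 74 N{\left(-6,- (0 - 1) \right)}\right) - 60065} = \frac{1}{\left(-22 + 74 \left(-6\right)\right) - 60065} = \frac{1}{\left(-22 - 444\right) - 60065} = \frac{1}{-466 - 60065} = \frac{1}{-60531} = - \frac{1}{60531}$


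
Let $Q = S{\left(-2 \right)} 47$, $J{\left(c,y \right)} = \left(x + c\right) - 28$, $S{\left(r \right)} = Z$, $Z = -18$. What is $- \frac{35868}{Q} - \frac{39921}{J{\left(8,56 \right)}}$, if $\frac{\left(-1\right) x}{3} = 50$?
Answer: $\frac{6645121}{23970} \approx 277.23$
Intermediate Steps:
$x = -150$ ($x = \left(-3\right) 50 = -150$)
$S{\left(r \right)} = -18$
$J{\left(c,y \right)} = -178 + c$ ($J{\left(c,y \right)} = \left(-150 + c\right) - 28 = -178 + c$)
$Q = -846$ ($Q = \left(-18\right) 47 = -846$)
$- \frac{35868}{Q} - \frac{39921}{J{\left(8,56 \right)}} = - \frac{35868}{-846} - \frac{39921}{-178 + 8} = \left(-35868\right) \left(- \frac{1}{846}\right) - \frac{39921}{-170} = \frac{5978}{141} - - \frac{39921}{170} = \frac{5978}{141} + \frac{39921}{170} = \frac{6645121}{23970}$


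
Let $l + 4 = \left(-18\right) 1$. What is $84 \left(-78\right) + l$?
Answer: $-6574$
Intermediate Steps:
$l = -22$ ($l = -4 - 18 = -22$)
$84 \left(-78\right) + l = 84 \left(-78\right) - 22 = -6552 - 22 = -6574$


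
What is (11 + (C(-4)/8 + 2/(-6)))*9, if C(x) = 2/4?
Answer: 1545/16 ≈ 96.563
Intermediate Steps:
C(x) = 1/2 (C(x) = 2*(1/4) = 1/2)
(11 + (C(-4)/8 + 2/(-6)))*9 = (11 + ((1/2)/8 + 2/(-6)))*9 = (11 + ((1/2)*(1/8) + 2*(-1/6)))*9 = (11 + (1/16 - 1/3))*9 = (11 - 13/48)*9 = (515/48)*9 = 1545/16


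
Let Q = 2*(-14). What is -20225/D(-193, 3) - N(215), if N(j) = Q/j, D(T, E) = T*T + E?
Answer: -3305319/8009180 ≈ -0.41269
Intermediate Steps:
Q = -28
D(T, E) = E + T² (D(T, E) = T² + E = E + T²)
N(j) = -28/j
-20225/D(-193, 3) - N(215) = -20225/(3 + (-193)²) - (-28)/215 = -20225/(3 + 37249) - (-28)/215 = -20225/37252 - 1*(-28/215) = -20225*1/37252 + 28/215 = -20225/37252 + 28/215 = -3305319/8009180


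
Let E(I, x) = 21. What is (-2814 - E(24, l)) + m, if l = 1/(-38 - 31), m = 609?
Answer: -2226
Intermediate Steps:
l = -1/69 (l = 1/(-69) = -1/69 ≈ -0.014493)
(-2814 - E(24, l)) + m = (-2814 - 1*21) + 609 = (-2814 - 21) + 609 = -2835 + 609 = -2226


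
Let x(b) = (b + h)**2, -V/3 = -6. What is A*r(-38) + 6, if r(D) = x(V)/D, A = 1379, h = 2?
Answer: -275686/19 ≈ -14510.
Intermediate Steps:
V = 18 (V = -3*(-6) = 18)
x(b) = (2 + b)**2 (x(b) = (b + 2)**2 = (2 + b)**2)
r(D) = 400/D (r(D) = (2 + 18)**2/D = 20**2/D = 400/D)
A*r(-38) + 6 = 1379*(400/(-38)) + 6 = 1379*(400*(-1/38)) + 6 = 1379*(-200/19) + 6 = -275800/19 + 6 = -275686/19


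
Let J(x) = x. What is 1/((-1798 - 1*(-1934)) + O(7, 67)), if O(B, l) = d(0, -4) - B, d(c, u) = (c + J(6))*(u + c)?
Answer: 1/105 ≈ 0.0095238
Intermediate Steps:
d(c, u) = (6 + c)*(c + u) (d(c, u) = (c + 6)*(u + c) = (6 + c)*(c + u))
O(B, l) = -24 - B (O(B, l) = (0**2 + 6*0 + 6*(-4) + 0*(-4)) - B = (0 + 0 - 24 + 0) - B = -24 - B)
1/((-1798 - 1*(-1934)) + O(7, 67)) = 1/((-1798 - 1*(-1934)) + (-24 - 1*7)) = 1/((-1798 + 1934) + (-24 - 7)) = 1/(136 - 31) = 1/105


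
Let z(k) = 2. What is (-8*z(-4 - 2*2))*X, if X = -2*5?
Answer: 160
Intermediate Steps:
X = -10
(-8*z(-4 - 2*2))*X = -8*2*(-10) = -16*(-10) = 160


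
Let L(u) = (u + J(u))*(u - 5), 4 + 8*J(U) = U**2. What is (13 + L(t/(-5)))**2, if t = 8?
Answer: 38278969/62500 ≈ 612.46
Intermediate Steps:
J(U) = -1/2 + U**2/8
L(u) = (-5 + u)*(-1/2 + u + u**2/8) (L(u) = (u + (-1/2 + u**2/8))*(u - 5) = (-1/2 + u + u**2/8)*(-5 + u) = (-5 + u)*(-1/2 + u + u**2/8))
(13 + L(t/(-5)))**2 = (13 + (5/2 - 44/(-5) + (8/(-5))**3/8 + 3*(8/(-5))**2/8))**2 = (13 + (5/2 - 44*(-1)/5 + (8*(-1/5))**3/8 + 3*(8*(-1/5))**2/8))**2 = (13 + (5/2 - 11/2*(-8/5) + (-8/5)**3/8 + 3*(-8/5)**2/8))**2 = (13 + (5/2 + 44/5 + (1/8)*(-512/125) + (3/8)*(64/25)))**2 = (13 + (5/2 + 44/5 - 64/125 + 24/25))**2 = (13 + 2937/250)**2 = (6187/250)**2 = 38278969/62500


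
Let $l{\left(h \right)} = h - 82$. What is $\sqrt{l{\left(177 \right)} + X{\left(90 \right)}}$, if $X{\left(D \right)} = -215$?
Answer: $2 i \sqrt{30} \approx 10.954 i$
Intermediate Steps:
$l{\left(h \right)} = -82 + h$
$\sqrt{l{\left(177 \right)} + X{\left(90 \right)}} = \sqrt{\left(-82 + 177\right) - 215} = \sqrt{95 - 215} = \sqrt{-120} = 2 i \sqrt{30}$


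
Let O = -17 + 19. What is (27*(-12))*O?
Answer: -648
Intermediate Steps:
O = 2
(27*(-12))*O = (27*(-12))*2 = -324*2 = -648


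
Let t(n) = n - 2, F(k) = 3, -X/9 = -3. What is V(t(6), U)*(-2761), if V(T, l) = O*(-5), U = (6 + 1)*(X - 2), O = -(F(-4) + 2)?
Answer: -69025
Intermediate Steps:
X = 27 (X = -9*(-3) = 27)
O = -5 (O = -(3 + 2) = -1*5 = -5)
t(n) = -2 + n
U = 175 (U = (6 + 1)*(27 - 2) = 7*25 = 175)
V(T, l) = 25 (V(T, l) = -5*(-5) = 25)
V(t(6), U)*(-2761) = 25*(-2761) = -69025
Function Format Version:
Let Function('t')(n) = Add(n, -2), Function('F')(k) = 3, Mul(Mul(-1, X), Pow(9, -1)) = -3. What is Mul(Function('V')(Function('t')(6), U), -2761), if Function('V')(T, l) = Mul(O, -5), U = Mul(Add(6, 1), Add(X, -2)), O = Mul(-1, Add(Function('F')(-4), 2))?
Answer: -69025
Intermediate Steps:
X = 27 (X = Mul(-9, -3) = 27)
O = -5 (O = Mul(-1, Add(3, 2)) = Mul(-1, 5) = -5)
Function('t')(n) = Add(-2, n)
U = 175 (U = Mul(Add(6, 1), Add(27, -2)) = Mul(7, 25) = 175)
Function('V')(T, l) = 25 (Function('V')(T, l) = Mul(-5, -5) = 25)
Mul(Function('V')(Function('t')(6), U), -2761) = Mul(25, -2761) = -69025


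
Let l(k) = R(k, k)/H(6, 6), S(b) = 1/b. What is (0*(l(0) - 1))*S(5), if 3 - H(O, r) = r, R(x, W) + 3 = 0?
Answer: 0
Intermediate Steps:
R(x, W) = -3 (R(x, W) = -3 + 0 = -3)
H(O, r) = 3 - r
l(k) = 1 (l(k) = -3/(3 - 1*6) = -3/(3 - 6) = -3/(-3) = -3*(-⅓) = 1)
(0*(l(0) - 1))*S(5) = (0*(1 - 1))/5 = (0*0)*(⅕) = 0*(⅕) = 0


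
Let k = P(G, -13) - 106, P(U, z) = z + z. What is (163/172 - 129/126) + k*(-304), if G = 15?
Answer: 144942061/3612 ≈ 40128.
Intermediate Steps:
P(U, z) = 2*z
k = -132 (k = 2*(-13) - 106 = -26 - 106 = -132)
(163/172 - 129/126) + k*(-304) = (163/172 - 129/126) - 132*(-304) = (163*(1/172) - 129*1/126) + 40128 = (163/172 - 43/42) + 40128 = -275/3612 + 40128 = 144942061/3612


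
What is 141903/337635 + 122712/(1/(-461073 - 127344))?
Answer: -2708801596287793/37515 ≈ -7.2206e+10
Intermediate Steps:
141903/337635 + 122712/(1/(-461073 - 127344)) = 141903*(1/337635) + 122712/(1/(-588417)) = 15767/37515 + 122712/(-1/588417) = 15767/37515 + 122712*(-588417) = 15767/37515 - 72205826904 = -2708801596287793/37515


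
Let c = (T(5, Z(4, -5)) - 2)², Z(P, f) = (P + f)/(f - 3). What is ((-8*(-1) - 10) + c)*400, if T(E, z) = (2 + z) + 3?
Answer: 12425/4 ≈ 3106.3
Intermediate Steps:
Z(P, f) = (P + f)/(-3 + f)
T(E, z) = 5 + z
c = 625/64 (c = ((5 + (4 - 5)/(-3 - 5)) - 2)² = ((5 - 1/(-8)) - 2)² = ((5 - ⅛*(-1)) - 2)² = ((5 + ⅛) - 2)² = (41/8 - 2)² = (25/8)² = 625/64 ≈ 9.7656)
((-8*(-1) - 10) + c)*400 = ((-8*(-1) - 10) + 625/64)*400 = ((8 - 10) + 625/64)*400 = (-2 + 625/64)*400 = (497/64)*400 = 12425/4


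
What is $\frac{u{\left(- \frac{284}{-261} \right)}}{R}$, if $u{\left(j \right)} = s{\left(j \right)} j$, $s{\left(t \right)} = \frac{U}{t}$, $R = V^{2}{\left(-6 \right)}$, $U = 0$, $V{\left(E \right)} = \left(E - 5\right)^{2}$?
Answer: $0$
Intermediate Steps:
$V{\left(E \right)} = \left(-5 + E\right)^{2}$
$R = 14641$ ($R = \left(\left(-5 - 6\right)^{2}\right)^{2} = \left(\left(-11\right)^{2}\right)^{2} = 121^{2} = 14641$)
$s{\left(t \right)} = 0$ ($s{\left(t \right)} = \frac{0}{t} = 0$)
$u{\left(j \right)} = 0$ ($u{\left(j \right)} = 0 j = 0$)
$\frac{u{\left(- \frac{284}{-261} \right)}}{R} = \frac{0}{14641} = 0 \cdot \frac{1}{14641} = 0$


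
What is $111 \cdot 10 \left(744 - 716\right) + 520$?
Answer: $31600$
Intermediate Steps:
$111 \cdot 10 \left(744 - 716\right) + 520 = 1110 \left(744 - 716\right) + 520 = 1110 \cdot 28 + 520 = 31080 + 520 = 31600$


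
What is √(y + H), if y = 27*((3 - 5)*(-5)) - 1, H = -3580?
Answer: I*√3311 ≈ 57.541*I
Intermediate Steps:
y = 269 (y = 27*(-2*(-5)) - 1 = 27*10 - 1 = 270 - 1 = 269)
√(y + H) = √(269 - 3580) = √(-3311) = I*√3311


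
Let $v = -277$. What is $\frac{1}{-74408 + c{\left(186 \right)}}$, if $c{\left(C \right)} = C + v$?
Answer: $- \frac{1}{74499} \approx -1.3423 \cdot 10^{-5}$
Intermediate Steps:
$c{\left(C \right)} = -277 + C$ ($c{\left(C \right)} = C - 277 = -277 + C$)
$\frac{1}{-74408 + c{\left(186 \right)}} = \frac{1}{-74408 + \left(-277 + 186\right)} = \frac{1}{-74408 - 91} = \frac{1}{-74499} = - \frac{1}{74499}$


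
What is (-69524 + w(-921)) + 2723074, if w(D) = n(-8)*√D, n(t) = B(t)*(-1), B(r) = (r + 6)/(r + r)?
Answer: 2653550 - I*√921/8 ≈ 2.6536e+6 - 3.7935*I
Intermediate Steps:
B(r) = (6 + r)/(2*r) (B(r) = (6 + r)/((2*r)) = (6 + r)*(1/(2*r)) = (6 + r)/(2*r))
n(t) = -(6 + t)/(2*t) (n(t) = ((6 + t)/(2*t))*(-1) = -(6 + t)/(2*t))
w(D) = -√D/8 (w(D) = ((½)*(-6 - 1*(-8))/(-8))*√D = ((½)*(-⅛)*(-6 + 8))*√D = ((½)*(-⅛)*2)*√D = -√D/8)
(-69524 + w(-921)) + 2723074 = (-69524 - I*√921/8) + 2723074 = 2653550 - I*√921/8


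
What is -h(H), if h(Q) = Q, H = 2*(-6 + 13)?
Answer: -14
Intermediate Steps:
H = 14 (H = 2*7 = 14)
-h(H) = -1*14 = -14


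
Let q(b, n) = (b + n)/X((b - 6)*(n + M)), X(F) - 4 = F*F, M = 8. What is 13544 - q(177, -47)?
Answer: 120475410446/8895113 ≈ 13544.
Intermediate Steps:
X(F) = 4 + F² (X(F) = 4 + F*F = 4 + F²)
q(b, n) = (b + n)/(4 + (-6 + b)²*(8 + n)²) (q(b, n) = (b + n)/(4 + ((b - 6)*(n + 8))²) = (b + n)/(4 + ((-6 + b)*(8 + n))²) = (b + n)/(4 + (-6 + b)²*(8 + n)²))
13544 - q(177, -47) = 13544 - (177 - 47)/(4 + (-48 - 6*(-47) + 8*177 + 177*(-47))²) = 13544 - 130/(4 + (-48 + 282 + 1416 - 8319)²) = 13544 - 130/(4 + (-6669)²) = 13544 - 130/(4 + 44475561) = 13544 - 130/44475565 = 13544 - 1*26/8895113 = 13544 - 26/8895113 = 120475410446/8895113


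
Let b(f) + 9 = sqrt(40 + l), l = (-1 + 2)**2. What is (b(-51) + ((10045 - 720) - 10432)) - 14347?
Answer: -15463 + sqrt(41) ≈ -15457.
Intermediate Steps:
l = 1 (l = 1**2 = 1)
b(f) = -9 + sqrt(41) (b(f) = -9 + sqrt(40 + 1) = -9 + sqrt(41))
(b(-51) + ((10045 - 720) - 10432)) - 14347 = ((-9 + sqrt(41)) + ((10045 - 720) - 10432)) - 14347 = ((-9 + sqrt(41)) + (9325 - 10432)) - 14347 = ((-9 + sqrt(41)) - 1107) - 14347 = (-1116 + sqrt(41)) - 14347 = -15463 + sqrt(41)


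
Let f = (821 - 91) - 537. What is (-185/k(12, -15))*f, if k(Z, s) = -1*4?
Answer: 35705/4 ≈ 8926.3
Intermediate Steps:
k(Z, s) = -4
f = 193 (f = 730 - 537 = 193)
(-185/k(12, -15))*f = -185/(-4)*193 = -185*(-1/4)*193 = (185/4)*193 = 35705/4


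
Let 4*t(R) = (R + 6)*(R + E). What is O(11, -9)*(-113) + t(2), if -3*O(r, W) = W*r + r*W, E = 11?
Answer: -7432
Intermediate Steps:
t(R) = (6 + R)*(11 + R)/4 (t(R) = ((R + 6)*(R + 11))/4 = ((6 + R)*(11 + R))/4 = (6 + R)*(11 + R)/4)
O(r, W) = -2*W*r/3 (O(r, W) = -(W*r + r*W)/3 = -(W*r + W*r)/3 = -2*W*r/3)
O(11, -9)*(-113) + t(2) = -2/3*(-9)*11*(-113) + (33/2 + (1/4)*2**2 + (17/4)*2) = 66*(-113) + (33/2 + (1/4)*4 + 17/2) = -7458 + (33/2 + 1 + 17/2) = -7458 + 26 = -7432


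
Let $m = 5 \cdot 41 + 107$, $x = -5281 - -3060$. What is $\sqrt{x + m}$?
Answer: $i \sqrt{1909} \approx 43.692 i$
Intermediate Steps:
$x = -2221$ ($x = -5281 + 3060 = -2221$)
$m = 312$ ($m = 205 + 107 = 312$)
$\sqrt{x + m} = \sqrt{-2221 + 312} = \sqrt{-1909} = i \sqrt{1909}$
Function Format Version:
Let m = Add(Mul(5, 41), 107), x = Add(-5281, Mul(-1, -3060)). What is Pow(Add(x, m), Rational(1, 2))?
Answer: Mul(I, Pow(1909, Rational(1, 2))) ≈ Mul(43.692, I)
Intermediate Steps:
x = -2221 (x = Add(-5281, 3060) = -2221)
m = 312 (m = Add(205, 107) = 312)
Pow(Add(x, m), Rational(1, 2)) = Pow(Add(-2221, 312), Rational(1, 2)) = Pow(-1909, Rational(1, 2)) = Mul(I, Pow(1909, Rational(1, 2)))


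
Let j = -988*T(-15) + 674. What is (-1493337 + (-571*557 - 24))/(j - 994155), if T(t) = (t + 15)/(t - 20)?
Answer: 1811408/993481 ≈ 1.8233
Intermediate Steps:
T(t) = (15 + t)/(-20 + t)
j = 674 (j = -988*(15 - 15)/(-20 - 15) + 674 = -988*0/(-35) + 674 = -(-988)*0/35 + 674 = -988*0 + 674 = 0 + 674 = 674)
(-1493337 + (-571*557 - 24))/(j - 994155) = (-1493337 + (-571*557 - 24))/(674 - 994155) = (-1493337 + (-318047 - 24))/(-993481) = (-1493337 - 318071)*(-1/993481) = -1811408*(-1/993481) = 1811408/993481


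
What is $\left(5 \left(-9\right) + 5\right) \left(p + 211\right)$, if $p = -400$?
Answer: $7560$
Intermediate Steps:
$\left(5 \left(-9\right) + 5\right) \left(p + 211\right) = \left(5 \left(-9\right) + 5\right) \left(-400 + 211\right) = \left(-45 + 5\right) \left(-189\right) = \left(-40\right) \left(-189\right) = 7560$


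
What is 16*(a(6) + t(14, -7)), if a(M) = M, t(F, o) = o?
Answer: -16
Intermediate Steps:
16*(a(6) + t(14, -7)) = 16*(6 - 7) = 16*(-1) = -16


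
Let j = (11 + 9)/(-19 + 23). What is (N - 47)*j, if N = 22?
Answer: -125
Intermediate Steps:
j = 5 (j = 20/4 = 20*(¼) = 5)
(N - 47)*j = (22 - 47)*5 = -25*5 = -125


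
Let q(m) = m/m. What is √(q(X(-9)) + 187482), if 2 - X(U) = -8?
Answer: √187483 ≈ 432.99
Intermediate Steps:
X(U) = 10 (X(U) = 2 - 1*(-8) = 2 + 8 = 10)
q(m) = 1
√(q(X(-9)) + 187482) = √(1 + 187482) = √187483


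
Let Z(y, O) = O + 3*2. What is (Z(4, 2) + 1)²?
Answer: 81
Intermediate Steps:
Z(y, O) = 6 + O (Z(y, O) = O + 6 = 6 + O)
(Z(4, 2) + 1)² = ((6 + 2) + 1)² = (8 + 1)² = 9² = 81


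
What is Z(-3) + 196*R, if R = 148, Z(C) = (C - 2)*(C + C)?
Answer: 29038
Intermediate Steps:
Z(C) = 2*C*(-2 + C) (Z(C) = (-2 + C)*(2*C) = 2*C*(-2 + C))
Z(-3) + 196*R = 2*(-3)*(-2 - 3) + 196*148 = 2*(-3)*(-5) + 29008 = 30 + 29008 = 29038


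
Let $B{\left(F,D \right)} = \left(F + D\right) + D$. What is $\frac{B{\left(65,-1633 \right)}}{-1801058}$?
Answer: $\frac{3201}{1801058} \approx 0.0017773$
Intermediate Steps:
$B{\left(F,D \right)} = F + 2 D$ ($B{\left(F,D \right)} = \left(D + F\right) + D = F + 2 D$)
$\frac{B{\left(65,-1633 \right)}}{-1801058} = \frac{65 + 2 \left(-1633\right)}{-1801058} = \left(65 - 3266\right) \left(- \frac{1}{1801058}\right) = \left(-3201\right) \left(- \frac{1}{1801058}\right) = \frac{3201}{1801058}$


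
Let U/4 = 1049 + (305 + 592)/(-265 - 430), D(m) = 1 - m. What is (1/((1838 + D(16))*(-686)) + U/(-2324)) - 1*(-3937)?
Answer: 283883485031393/72139591930 ≈ 3935.2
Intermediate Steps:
U = 2912632/695 (U = 4*(1049 + (305 + 592)/(-265 - 430)) = 4*(1049 + 897/(-695)) = 4*(1049 + 897*(-1/695)) = 4*(1049 - 897/695) = 4*(728158/695) = 2912632/695 ≈ 4190.8)
(1/((1838 + D(16))*(-686)) + U/(-2324)) - 1*(-3937) = (1/((1838 + (1 - 1*16))*(-686)) + (2912632/695)/(-2324)) - 1*(-3937) = (-1/686/(1838 + (1 - 16)) + (2912632/695)*(-1/2324)) + 3937 = (-1/686/(1838 - 15) - 728158/403795) + 3937 = (-1/686/1823 - 728158/403795) + 3937 = ((1/1823)*(-1/686) - 728158/403795) + 3937 = (-1/1250578 - 728158/403795) + 3937 = -130088397017/72139591930 + 3937 = 283883485031393/72139591930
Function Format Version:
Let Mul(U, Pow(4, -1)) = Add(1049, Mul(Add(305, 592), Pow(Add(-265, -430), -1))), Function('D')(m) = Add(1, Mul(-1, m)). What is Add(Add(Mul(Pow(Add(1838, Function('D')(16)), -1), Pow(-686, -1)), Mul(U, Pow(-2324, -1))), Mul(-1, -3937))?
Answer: Rational(283883485031393, 72139591930) ≈ 3935.2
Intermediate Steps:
U = Rational(2912632, 695) (U = Mul(4, Add(1049, Mul(Add(305, 592), Pow(Add(-265, -430), -1)))) = Mul(4, Add(1049, Mul(897, Pow(-695, -1)))) = Mul(4, Add(1049, Mul(897, Rational(-1, 695)))) = Mul(4, Add(1049, Rational(-897, 695))) = Mul(4, Rational(728158, 695)) = Rational(2912632, 695) ≈ 4190.8)
Add(Add(Mul(Pow(Add(1838, Function('D')(16)), -1), Pow(-686, -1)), Mul(U, Pow(-2324, -1))), Mul(-1, -3937)) = Add(Add(Mul(Pow(Add(1838, Add(1, Mul(-1, 16))), -1), Pow(-686, -1)), Mul(Rational(2912632, 695), Pow(-2324, -1))), Mul(-1, -3937)) = Add(Add(Mul(Pow(Add(1838, Add(1, -16)), -1), Rational(-1, 686)), Mul(Rational(2912632, 695), Rational(-1, 2324))), 3937) = Add(Add(Mul(Pow(Add(1838, -15), -1), Rational(-1, 686)), Rational(-728158, 403795)), 3937) = Add(Add(Mul(Pow(1823, -1), Rational(-1, 686)), Rational(-728158, 403795)), 3937) = Add(Add(Mul(Rational(1, 1823), Rational(-1, 686)), Rational(-728158, 403795)), 3937) = Add(Add(Rational(-1, 1250578), Rational(-728158, 403795)), 3937) = Add(Rational(-130088397017, 72139591930), 3937) = Rational(283883485031393, 72139591930)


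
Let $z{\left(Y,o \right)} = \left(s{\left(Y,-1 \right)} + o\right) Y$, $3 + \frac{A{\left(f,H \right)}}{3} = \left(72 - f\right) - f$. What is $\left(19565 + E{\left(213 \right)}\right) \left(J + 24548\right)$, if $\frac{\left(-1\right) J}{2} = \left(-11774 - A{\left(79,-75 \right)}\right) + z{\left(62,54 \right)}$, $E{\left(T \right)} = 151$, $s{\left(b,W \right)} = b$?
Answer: $654137448$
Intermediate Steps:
$A{\left(f,H \right)} = 207 - 6 f$ ($A{\left(f,H \right)} = -9 + 3 \left(\left(72 - f\right) - f\right) = -9 + 3 \left(72 - 2 f\right) = -9 - \left(-216 + 6 f\right) = 207 - 6 f$)
$z{\left(Y,o \right)} = Y \left(Y + o\right)$ ($z{\left(Y,o \right)} = \left(Y + o\right) Y = Y \left(Y + o\right)$)
$J = 8630$ ($J = - 2 \left(\left(-11774 - \left(207 - 474\right)\right) + 62 \left(62 + 54\right)\right) = - 2 \left(\left(-11774 - \left(207 - 474\right)\right) + 62 \cdot 116\right) = - 2 \left(\left(-11774 - -267\right) + 7192\right) = - 2 \left(\left(-11774 + 267\right) + 7192\right) = - 2 \left(-11507 + 7192\right) = \left(-2\right) \left(-4315\right) = 8630$)
$\left(19565 + E{\left(213 \right)}\right) \left(J + 24548\right) = \left(19565 + 151\right) \left(8630 + 24548\right) = 19716 \cdot 33178 = 654137448$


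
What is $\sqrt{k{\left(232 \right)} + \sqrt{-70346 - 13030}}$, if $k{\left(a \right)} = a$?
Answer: $2 \sqrt{58 + 3 i \sqrt{579}} \approx 17.355 + 8.3188 i$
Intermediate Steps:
$\sqrt{k{\left(232 \right)} + \sqrt{-70346 - 13030}} = \sqrt{232 + \sqrt{-70346 - 13030}} = \sqrt{232 + \sqrt{-83376}} = \sqrt{232 + 12 i \sqrt{579}}$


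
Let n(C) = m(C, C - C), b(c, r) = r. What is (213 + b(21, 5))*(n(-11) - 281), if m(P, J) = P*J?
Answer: -61258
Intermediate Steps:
m(P, J) = J*P
n(C) = 0 (n(C) = (C - C)*C = 0*C = 0)
(213 + b(21, 5))*(n(-11) - 281) = (213 + 5)*(0 - 281) = 218*(-281) = -61258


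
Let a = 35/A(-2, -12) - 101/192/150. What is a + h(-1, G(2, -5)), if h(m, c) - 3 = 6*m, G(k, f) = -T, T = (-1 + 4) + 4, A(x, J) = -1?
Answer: -1094501/28800 ≈ -38.003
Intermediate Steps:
T = 7 (T = 3 + 4 = 7)
G(k, f) = -7 (G(k, f) = -1*7 = -7)
h(m, c) = 3 + 6*m
a = -1008101/28800 (a = 35/(-1) - 101/192/150 = 35*(-1) - 101*1/192*(1/150) = -35 - 101/192*1/150 = -35 - 101/28800 = -1008101/28800 ≈ -35.003)
a + h(-1, G(2, -5)) = -1008101/28800 + (3 + 6*(-1)) = -1008101/28800 + (3 - 6) = -1008101/28800 - 3 = -1094501/28800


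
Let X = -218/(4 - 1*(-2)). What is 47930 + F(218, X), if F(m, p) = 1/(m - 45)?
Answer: 8291891/173 ≈ 47930.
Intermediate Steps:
X = -109/3 (X = -218/(4 + 2) = -218/6 = -218*⅙ = -109/3 ≈ -36.333)
F(m, p) = 1/(-45 + m)
47930 + F(218, X) = 47930 + 1/(-45 + 218) = 47930 + 1/173 = 8291891/173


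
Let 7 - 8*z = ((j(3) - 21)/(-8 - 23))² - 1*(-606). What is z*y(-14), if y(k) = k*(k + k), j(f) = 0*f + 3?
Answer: -28222187/961 ≈ -29368.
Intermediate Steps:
j(f) = 3 (j(f) = 0 + 3 = 3)
y(k) = 2*k² (y(k) = k*(2*k) = 2*k²)
z = -575963/7688 (z = 7/8 - (((3 - 21)/(-8 - 23))² - 1*(-606))/8 = 7/8 - ((-18/(-31))² + 606)/8 = 7/8 - ((-18*(-1/31))² + 606)/8 = 7/8 - ((18/31)² + 606)/8 = 7/8 - (324/961 + 606)/8 = 7/8 - ⅛*582690/961 = 7/8 - 291345/3844 = -575963/7688 ≈ -74.917)
z*y(-14) = -575963*(-14)²/3844 = -575963*196/3844 = -575963/7688*392 = -28222187/961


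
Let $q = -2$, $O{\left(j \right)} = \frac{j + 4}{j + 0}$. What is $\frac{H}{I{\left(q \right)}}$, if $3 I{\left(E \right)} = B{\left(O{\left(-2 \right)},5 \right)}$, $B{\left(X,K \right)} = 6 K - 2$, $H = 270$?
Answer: $\frac{405}{14} \approx 28.929$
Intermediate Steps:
$O{\left(j \right)} = \frac{4 + j}{j}$
$B{\left(X,K \right)} = -2 + 6 K$
$I{\left(E \right)} = \frac{28}{3}$ ($I{\left(E \right)} = \frac{-2 + 6 \cdot 5}{3} = \frac{-2 + 30}{3} = \frac{1}{3} \cdot 28 = \frac{28}{3}$)
$\frac{H}{I{\left(q \right)}} = \frac{1}{\frac{28}{3}} \cdot 270 = \frac{3}{28} \cdot 270 = \frac{405}{14}$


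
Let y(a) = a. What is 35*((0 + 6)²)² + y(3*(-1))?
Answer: 45357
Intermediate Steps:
35*((0 + 6)²)² + y(3*(-1)) = 35*((0 + 6)²)² + 3*(-1) = 35*(6²)² - 3 = 35*36² - 3 = 35*1296 - 3 = 45360 - 3 = 45357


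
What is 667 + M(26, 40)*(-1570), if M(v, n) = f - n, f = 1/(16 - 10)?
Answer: 189616/3 ≈ 63205.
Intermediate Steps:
f = ⅙ (f = 1/6 = ⅙ ≈ 0.16667)
M(v, n) = ⅙ - n
667 + M(26, 40)*(-1570) = 667 + (⅙ - 1*40)*(-1570) = 667 + (⅙ - 40)*(-1570) = 667 - 239/6*(-1570) = 667 + 187615/3 = 189616/3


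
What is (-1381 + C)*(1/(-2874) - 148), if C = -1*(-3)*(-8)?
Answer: 597620965/2874 ≈ 2.0794e+5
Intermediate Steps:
C = -24 (C = 3*(-8) = -24)
(-1381 + C)*(1/(-2874) - 148) = (-1381 - 24)*(1/(-2874) - 148) = -1405*(-1/2874 - 148) = -1405*(-425353/2874) = 597620965/2874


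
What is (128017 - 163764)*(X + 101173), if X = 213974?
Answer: -11265559809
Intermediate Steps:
(128017 - 163764)*(X + 101173) = (128017 - 163764)*(213974 + 101173) = -35747*315147 = -11265559809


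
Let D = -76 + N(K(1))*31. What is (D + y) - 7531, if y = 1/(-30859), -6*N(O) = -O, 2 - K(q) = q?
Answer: -1407509855/185154 ≈ -7601.8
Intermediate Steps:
K(q) = 2 - q
N(O) = O/6 (N(O) = -(-1)*O/6 = O/6)
y = -1/30859 ≈ -3.2405e-5
D = -425/6 (D = -76 + ((2 - 1*1)/6)*31 = -76 + ((2 - 1)/6)*31 = -76 + ((⅙)*1)*31 = -76 + (⅙)*31 = -76 + 31/6 = -425/6 ≈ -70.833)
(D + y) - 7531 = (-425/6 - 1/30859) - 7531 = -13115081/185154 - 7531 = -1407509855/185154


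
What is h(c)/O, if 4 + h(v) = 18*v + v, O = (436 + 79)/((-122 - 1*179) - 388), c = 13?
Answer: -167427/515 ≈ -325.10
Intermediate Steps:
O = -515/689 (O = 515/((-122 - 179) - 388) = 515/(-301 - 388) = 515/(-689) = 515*(-1/689) = -515/689 ≈ -0.74746)
h(v) = -4 + 19*v (h(v) = -4 + (18*v + v) = -4 + 19*v)
h(c)/O = (-4 + 19*13)/(-515/689) = (-4 + 247)*(-689/515) = 243*(-689/515) = -167427/515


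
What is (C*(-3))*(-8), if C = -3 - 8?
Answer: -264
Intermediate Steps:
C = -11
(C*(-3))*(-8) = -11*(-3)*(-8) = 33*(-8) = -264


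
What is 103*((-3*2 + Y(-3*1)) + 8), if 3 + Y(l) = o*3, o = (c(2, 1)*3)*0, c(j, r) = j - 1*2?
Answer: -103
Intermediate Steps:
c(j, r) = -2 + j (c(j, r) = j - 2 = -2 + j)
o = 0 (o = ((-2 + 2)*3)*0 = (0*3)*0 = 0*0 = 0)
Y(l) = -3 (Y(l) = -3 + 0*3 = -3 + 0 = -3)
103*((-3*2 + Y(-3*1)) + 8) = 103*((-3*2 - 3) + 8) = 103*((-6 - 3) + 8) = 103*(-9 + 8) = 103*(-1) = -103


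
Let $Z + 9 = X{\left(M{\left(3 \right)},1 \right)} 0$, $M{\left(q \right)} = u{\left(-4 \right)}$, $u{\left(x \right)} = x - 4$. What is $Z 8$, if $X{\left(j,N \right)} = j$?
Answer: $-72$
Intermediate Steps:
$u{\left(x \right)} = -4 + x$ ($u{\left(x \right)} = x - 4 = -4 + x$)
$M{\left(q \right)} = -8$ ($M{\left(q \right)} = -4 - 4 = -8$)
$Z = -9$ ($Z = -9 - 0 = -9 + 0 = -9$)
$Z 8 = \left(-9\right) 8 = -72$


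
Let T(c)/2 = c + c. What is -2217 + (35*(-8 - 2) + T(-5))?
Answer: -2587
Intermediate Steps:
T(c) = 4*c (T(c) = 2*(c + c) = 2*(2*c) = 4*c)
-2217 + (35*(-8 - 2) + T(-5)) = -2217 + (35*(-8 - 2) + 4*(-5)) = -2217 + (35*(-10) - 20) = -2217 + (-350 - 20) = -2217 - 370 = -2587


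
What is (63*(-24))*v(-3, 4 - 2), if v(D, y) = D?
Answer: 4536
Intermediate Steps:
(63*(-24))*v(-3, 4 - 2) = (63*(-24))*(-3) = -1512*(-3) = 4536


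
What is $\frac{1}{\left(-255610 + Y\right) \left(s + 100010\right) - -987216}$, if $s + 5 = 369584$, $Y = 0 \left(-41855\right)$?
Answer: $- \frac{1}{120030657074} \approx -8.3312 \cdot 10^{-12}$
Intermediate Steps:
$Y = 0$
$s = 369579$ ($s = -5 + 369584 = 369579$)
$\frac{1}{\left(-255610 + Y\right) \left(s + 100010\right) - -987216} = \frac{1}{\left(-255610 + 0\right) \left(369579 + 100010\right) - -987216} = \frac{1}{\left(-255610\right) 469589 + 987216} = \frac{1}{-120031644290 + 987216} = \frac{1}{-120030657074} = - \frac{1}{120030657074}$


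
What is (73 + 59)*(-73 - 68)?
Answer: -18612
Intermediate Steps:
(73 + 59)*(-73 - 68) = 132*(-141) = -18612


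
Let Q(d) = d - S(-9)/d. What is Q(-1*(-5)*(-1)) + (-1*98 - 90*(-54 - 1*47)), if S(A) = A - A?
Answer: 8987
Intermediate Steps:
S(A) = 0
Q(d) = d (Q(d) = d - 0/d = d - 1*0 = d + 0 = d)
Q(-1*(-5)*(-1)) + (-1*98 - 90*(-54 - 1*47)) = -1*(-5)*(-1) + (-1*98 - 90*(-54 - 1*47)) = 5*(-1) + (-98 - 90*(-54 - 47)) = -5 + (-98 - 90*(-101)) = -5 + (-98 + 9090) = -5 + 8992 = 8987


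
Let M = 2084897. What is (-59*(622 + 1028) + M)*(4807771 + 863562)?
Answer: 11272040890151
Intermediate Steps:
(-59*(622 + 1028) + M)*(4807771 + 863562) = (-59*(622 + 1028) + 2084897)*(4807771 + 863562) = (-59*1650 + 2084897)*5671333 = (-97350 + 2084897)*5671333 = 1987547*5671333 = 11272040890151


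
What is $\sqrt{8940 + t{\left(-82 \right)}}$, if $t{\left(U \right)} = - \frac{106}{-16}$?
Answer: $\frac{\sqrt{143146}}{4} \approx 94.587$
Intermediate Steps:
$t{\left(U \right)} = \frac{53}{8}$ ($t{\left(U \right)} = \left(-106\right) \left(- \frac{1}{16}\right) = \frac{53}{8}$)
$\sqrt{8940 + t{\left(-82 \right)}} = \sqrt{8940 + \frac{53}{8}} = \sqrt{\frac{71573}{8}} = \frac{\sqrt{143146}}{4}$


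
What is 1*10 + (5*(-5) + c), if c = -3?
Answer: -18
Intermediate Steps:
1*10 + (5*(-5) + c) = 1*10 + (5*(-5) - 3) = 10 + (-25 - 3) = 10 - 28 = -18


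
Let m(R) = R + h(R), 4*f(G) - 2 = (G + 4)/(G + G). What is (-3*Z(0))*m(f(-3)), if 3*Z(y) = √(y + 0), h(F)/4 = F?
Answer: 0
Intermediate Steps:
h(F) = 4*F
f(G) = ½ + (4 + G)/(8*G) (f(G) = ½ + ((G + 4)/(G + G))/4 = ½ + ((4 + G)/((2*G)))/4 = ½ + ((4 + G)*(1/(2*G)))/4 = ½ + ((4 + G)/(2*G))/4 = ½ + (4 + G)/(8*G))
Z(y) = √y/3 (Z(y) = √(y + 0)/3 = √y/3)
m(R) = 5*R (m(R) = R + 4*R = 5*R)
(-3*Z(0))*m(f(-3)) = (-√0)*(5*((⅛)*(4 + 5*(-3))/(-3))) = (-0)*(5*((⅛)*(-⅓)*(4 - 15))) = (-3*0)*(5*((⅛)*(-⅓)*(-11))) = 0*(5*(11/24)) = 0*(55/24) = 0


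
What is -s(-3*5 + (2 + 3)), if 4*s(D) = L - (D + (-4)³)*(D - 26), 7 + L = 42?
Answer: 2629/4 ≈ 657.25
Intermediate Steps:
L = 35 (L = -7 + 42 = 35)
s(D) = 35/4 - (-64 + D)*(-26 + D)/4 (s(D) = (35 - (D + (-4)³)*(D - 26))/4 = (35 - (D - 64)*(-26 + D))/4 = (35 - (-64 + D)*(-26 + D))/4 = 35/4 - (-64 + D)*(-26 + D)/4)
-s(-3*5 + (2 + 3)) = -(-1629/4 - (-3*5 + (2 + 3))²/4 + 45*(-3*5 + (2 + 3))/2) = -(-1629/4 - (-15 + 5)²/4 + 45*(-15 + 5)/2) = -(-1629/4 - ¼*(-10)² + (45/2)*(-10)) = -(-1629/4 - ¼*100 - 225) = -(-1629/4 - 25 - 225) = -1*(-2629/4) = 2629/4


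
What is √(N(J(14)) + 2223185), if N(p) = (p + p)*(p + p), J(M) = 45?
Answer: √2231285 ≈ 1493.7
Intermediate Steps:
N(p) = 4*p² (N(p) = (2*p)*(2*p) = 4*p²)
√(N(J(14)) + 2223185) = √(4*45² + 2223185) = √(4*2025 + 2223185) = √(8100 + 2223185) = √2231285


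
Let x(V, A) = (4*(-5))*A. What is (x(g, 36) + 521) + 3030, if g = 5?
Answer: 2831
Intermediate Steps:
x(V, A) = -20*A
(x(g, 36) + 521) + 3030 = (-20*36 + 521) + 3030 = (-720 + 521) + 3030 = -199 + 3030 = 2831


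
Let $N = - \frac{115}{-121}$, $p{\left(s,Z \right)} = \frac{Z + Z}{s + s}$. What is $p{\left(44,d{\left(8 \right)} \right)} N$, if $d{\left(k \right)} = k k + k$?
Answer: $\frac{2070}{1331} \approx 1.5552$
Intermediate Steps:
$d{\left(k \right)} = k + k^{2}$ ($d{\left(k \right)} = k^{2} + k = k + k^{2}$)
$p{\left(s,Z \right)} = \frac{Z}{s}$ ($p{\left(s,Z \right)} = \frac{2 Z}{2 s} = 2 Z \frac{1}{2 s} = \frac{Z}{s}$)
$N = \frac{115}{121}$ ($N = \left(-115\right) \left(- \frac{1}{121}\right) = \frac{115}{121} \approx 0.95041$)
$p{\left(44,d{\left(8 \right)} \right)} N = \frac{8 \left(1 + 8\right)}{44} \cdot \frac{115}{121} = 8 \cdot 9 \cdot \frac{1}{44} \cdot \frac{115}{121} = 72 \cdot \frac{1}{44} \cdot \frac{115}{121} = \frac{18}{11} \cdot \frac{115}{121} = \frac{2070}{1331}$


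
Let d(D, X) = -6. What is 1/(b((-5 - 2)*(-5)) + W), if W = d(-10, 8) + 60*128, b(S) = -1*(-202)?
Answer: 1/7876 ≈ 0.00012697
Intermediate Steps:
b(S) = 202
W = 7674 (W = -6 + 60*128 = -6 + 7680 = 7674)
1/(b((-5 - 2)*(-5)) + W) = 1/(202 + 7674) = 1/7876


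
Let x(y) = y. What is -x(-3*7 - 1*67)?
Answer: 88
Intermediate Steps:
-x(-3*7 - 1*67) = -(-3*7 - 1*67) = -(-21 - 67) = -1*(-88) = 88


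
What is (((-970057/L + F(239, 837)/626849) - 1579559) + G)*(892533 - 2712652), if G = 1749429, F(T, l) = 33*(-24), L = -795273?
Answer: -154134110622898850246873/498516084777 ≈ -3.0919e+11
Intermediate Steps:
F(T, l) = -792
(((-970057/L + F(239, 837)/626849) - 1579559) + G)*(892533 - 2712652) = (((-970057/(-795273) - 792/626849) - 1579559) + 1749429)*(892533 - 2712652) = (((-970057*(-1/795273) - 792*1/626849) - 1579559) + 1749429)*(-1820119) = (((970057/795273 - 792/626849) - 1579559) + 1749429)*(-1820119) = ((607449404177/498516084777 - 1579559) + 1749429)*(-1820119) = (-787434960904869166/498516084777 + 1749429)*(-1820119) = (84683534770473167/498516084777)*(-1820119) = -154134110622898850246873/498516084777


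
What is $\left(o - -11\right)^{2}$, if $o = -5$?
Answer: $36$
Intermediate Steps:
$\left(o - -11\right)^{2} = \left(-5 - -11\right)^{2} = \left(-5 + 11\right)^{2} = 6^{2} = 36$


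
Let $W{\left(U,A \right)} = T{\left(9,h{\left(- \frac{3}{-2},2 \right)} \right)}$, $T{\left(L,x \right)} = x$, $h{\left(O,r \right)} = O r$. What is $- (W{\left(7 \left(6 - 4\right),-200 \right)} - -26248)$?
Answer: $-26251$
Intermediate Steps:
$W{\left(U,A \right)} = 3$ ($W{\left(U,A \right)} = - \frac{3}{-2} \cdot 2 = \left(-3\right) \left(- \frac{1}{2}\right) 2 = \frac{3}{2} \cdot 2 = 3$)
$- (W{\left(7 \left(6 - 4\right),-200 \right)} - -26248) = - (3 - -26248) = - (3 + 26248) = \left(-1\right) 26251 = -26251$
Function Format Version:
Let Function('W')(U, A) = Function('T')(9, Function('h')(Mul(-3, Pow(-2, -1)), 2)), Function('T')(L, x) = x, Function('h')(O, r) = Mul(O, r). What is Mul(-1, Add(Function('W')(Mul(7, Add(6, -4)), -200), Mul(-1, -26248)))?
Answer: -26251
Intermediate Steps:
Function('W')(U, A) = 3 (Function('W')(U, A) = Mul(Mul(-3, Pow(-2, -1)), 2) = Mul(Mul(-3, Rational(-1, 2)), 2) = Mul(Rational(3, 2), 2) = 3)
Mul(-1, Add(Function('W')(Mul(7, Add(6, -4)), -200), Mul(-1, -26248))) = Mul(-1, Add(3, Mul(-1, -26248))) = Mul(-1, Add(3, 26248)) = Mul(-1, 26251) = -26251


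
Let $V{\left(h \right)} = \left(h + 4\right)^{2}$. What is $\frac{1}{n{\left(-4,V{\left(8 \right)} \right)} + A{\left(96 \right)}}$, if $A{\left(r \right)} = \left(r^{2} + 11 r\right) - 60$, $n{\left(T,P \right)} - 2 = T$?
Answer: $\frac{1}{10210} \approx 9.7943 \cdot 10^{-5}$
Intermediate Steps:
$V{\left(h \right)} = \left(4 + h\right)^{2}$
$n{\left(T,P \right)} = 2 + T$
$A{\left(r \right)} = -60 + r^{2} + 11 r$
$\frac{1}{n{\left(-4,V{\left(8 \right)} \right)} + A{\left(96 \right)}} = \frac{1}{\left(2 - 4\right) + \left(-60 + 96^{2} + 11 \cdot 96\right)} = \frac{1}{-2 + \left(-60 + 9216 + 1056\right)} = \frac{1}{-2 + 10212} = \frac{1}{10210}$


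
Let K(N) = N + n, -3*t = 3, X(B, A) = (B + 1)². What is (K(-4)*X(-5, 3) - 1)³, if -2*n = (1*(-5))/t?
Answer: -1157625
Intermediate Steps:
X(B, A) = (1 + B)²
t = -1 (t = -⅓*3 = -1)
n = -5/2 (n = -1*(-5)/(2*(-1)) = -(-5)*(-1)/2 = -½*5 = -5/2 ≈ -2.5000)
K(N) = -5/2 + N (K(N) = N - 5/2 = -5/2 + N)
(K(-4)*X(-5, 3) - 1)³ = ((-5/2 - 4)*(1 - 5)² - 1)³ = (-13/2*(-4)² - 1)³ = (-13/2*16 - 1)³ = (-104 - 1)³ = (-105)³ = -1157625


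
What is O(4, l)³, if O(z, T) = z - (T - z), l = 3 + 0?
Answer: 125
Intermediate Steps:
l = 3
O(z, T) = -T + 2*z (O(z, T) = z + (z - T) = -T + 2*z)
O(4, l)³ = (-1*3 + 2*4)³ = (-3 + 8)³ = 5³ = 125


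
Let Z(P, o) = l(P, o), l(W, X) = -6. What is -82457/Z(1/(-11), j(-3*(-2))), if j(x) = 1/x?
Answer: 82457/6 ≈ 13743.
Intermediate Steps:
Z(P, o) = -6
-82457/Z(1/(-11), j(-3*(-2))) = -82457/(-6) = -82457*(-1/6) = 82457/6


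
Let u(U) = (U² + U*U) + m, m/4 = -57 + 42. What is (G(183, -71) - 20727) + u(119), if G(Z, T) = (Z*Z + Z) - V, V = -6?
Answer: 41213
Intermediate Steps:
m = -60 (m = 4*(-57 + 42) = 4*(-15) = -60)
G(Z, T) = 6 + Z + Z² (G(Z, T) = (Z*Z + Z) - 1*(-6) = (Z² + Z) + 6 = (Z + Z²) + 6 = 6 + Z + Z²)
u(U) = -60 + 2*U² (u(U) = (U² + U*U) - 60 = (U² + U²) - 60 = 2*U² - 60 = -60 + 2*U²)
(G(183, -71) - 20727) + u(119) = ((6 + 183 + 183²) - 20727) + (-60 + 2*119²) = ((6 + 183 + 33489) - 20727) + (-60 + 2*14161) = (33678 - 20727) + (-60 + 28322) = 12951 + 28262 = 41213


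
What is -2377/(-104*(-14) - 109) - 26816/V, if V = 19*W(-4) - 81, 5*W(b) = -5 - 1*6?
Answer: 89573141/413529 ≈ 216.61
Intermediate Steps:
W(b) = -11/5 (W(b) = (-5 - 1*6)/5 = (-5 - 6)/5 = (⅕)*(-11) = -11/5)
V = -614/5 (V = 19*(-11/5) - 81 = -209/5 - 81 = -614/5 ≈ -122.80)
-2377/(-104*(-14) - 109) - 26816/V = -2377/(-104*(-14) - 109) - 26816/(-614/5) = -2377/(1456 - 109) - 26816*(-5/614) = -2377/1347 + 67040/307 = 89573141/413529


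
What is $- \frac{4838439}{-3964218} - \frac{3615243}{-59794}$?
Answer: $\frac{1218410083045}{19753037591} \approx 61.682$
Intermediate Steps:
$- \frac{4838439}{-3964218} - \frac{3615243}{-59794} = \left(-4838439\right) \left(- \frac{1}{3964218}\right) - - \frac{3615243}{59794} = \frac{1612813}{1321406} + \frac{3615243}{59794} = \frac{1218410083045}{19753037591}$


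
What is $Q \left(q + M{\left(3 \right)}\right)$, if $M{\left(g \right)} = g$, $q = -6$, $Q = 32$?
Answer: $-96$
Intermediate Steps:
$Q \left(q + M{\left(3 \right)}\right) = 32 \left(-6 + 3\right) = 32 \left(-3\right) = -96$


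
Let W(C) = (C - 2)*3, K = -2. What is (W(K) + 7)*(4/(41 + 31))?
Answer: -5/18 ≈ -0.27778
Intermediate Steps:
W(C) = -6 + 3*C (W(C) = (-2 + C)*3 = -6 + 3*C)
(W(K) + 7)*(4/(41 + 31)) = ((-6 + 3*(-2)) + 7)*(4/(41 + 31)) = ((-6 - 6) + 7)*(4/72) = (-12 + 7)*(4*(1/72)) = -5*1/18 = -5/18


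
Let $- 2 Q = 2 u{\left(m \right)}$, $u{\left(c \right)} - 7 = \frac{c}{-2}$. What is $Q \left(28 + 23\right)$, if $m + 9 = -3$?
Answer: $-663$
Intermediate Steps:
$m = -12$ ($m = -9 - 3 = -12$)
$u{\left(c \right)} = 7 - \frac{c}{2}$ ($u{\left(c \right)} = 7 + \frac{c}{-2} = 7 + c \left(- \frac{1}{2}\right) = 7 - \frac{c}{2}$)
$Q = -13$ ($Q = - \frac{2 \left(7 - -6\right)}{2} = - \frac{2 \left(7 + 6\right)}{2} = - \frac{2 \cdot 13}{2} = \left(- \frac{1}{2}\right) 26 = -13$)
$Q \left(28 + 23\right) = - 13 \left(28 + 23\right) = \left(-13\right) 51 = -663$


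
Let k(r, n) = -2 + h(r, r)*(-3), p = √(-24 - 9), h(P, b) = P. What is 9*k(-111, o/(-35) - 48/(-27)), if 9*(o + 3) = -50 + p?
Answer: 2979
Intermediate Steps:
p = I*√33 (p = √(-33) = I*√33 ≈ 5.7446*I)
o = -77/9 + I*√33/9 (o = -3 + (-50 + I*√33)/9 = -3 + (-50/9 + I*√33/9) = -77/9 + I*√33/9 ≈ -8.5556 + 0.63828*I)
k(r, n) = -2 - 3*r (k(r, n) = -2 + r*(-3) = -2 - 3*r)
9*k(-111, o/(-35) - 48/(-27)) = 9*(-2 - 3*(-111)) = 9*(-2 + 333) = 9*331 = 2979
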